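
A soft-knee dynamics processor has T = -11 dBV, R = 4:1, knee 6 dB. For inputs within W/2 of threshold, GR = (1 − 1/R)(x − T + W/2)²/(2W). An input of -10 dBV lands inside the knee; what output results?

-11 dBV

x − T + W/2 = -10 − (-11) + 3 = 4.
GR = (1 − 1/4) × 4² / 12 = 0.75 × 16 / 12 = 1 dB.
Output = -10 − 1 = -11 dBV.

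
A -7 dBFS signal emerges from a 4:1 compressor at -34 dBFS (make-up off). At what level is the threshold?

-43 dBFS

Gain reduction = -7 − (-34) = 27 dB; output overshoot = GR / (R − 1) = 27 / 3 = 9 dB.
Threshold = output − output overshoot = -34 − 9 = -43 dBFS.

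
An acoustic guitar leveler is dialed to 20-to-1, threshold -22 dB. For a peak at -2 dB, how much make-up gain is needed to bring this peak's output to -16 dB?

5 dB

The peak compresses to -22 + 20/20 = -21 dB.
To reach -16 dB requires -16 − (-21) = 5 dB of make-up.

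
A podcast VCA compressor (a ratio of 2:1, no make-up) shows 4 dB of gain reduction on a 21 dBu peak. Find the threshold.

Gain reduction = 21 − 17 = 4 dB; output overshoot = GR / (R − 1) = 4 / 1 = 4 dB.
Threshold = output − output overshoot = 17 − 4 = 13 dBu.

13 dBu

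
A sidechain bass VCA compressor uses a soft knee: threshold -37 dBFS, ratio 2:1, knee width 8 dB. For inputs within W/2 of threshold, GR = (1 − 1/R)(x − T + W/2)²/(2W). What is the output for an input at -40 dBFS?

-40.03125 dBFS

x − T + W/2 = -40 − (-37) + 4 = 1.
GR = (1 − 1/2) × 1² / 16 = 0.5 × 1 / 16 = 0.03125 dB.
Output = -40 − 0.03125 = -40.03125 dBFS.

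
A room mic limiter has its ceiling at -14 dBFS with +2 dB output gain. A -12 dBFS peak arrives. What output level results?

-12 dBFS

At ∞:1, everything above -14 dBFS is held at the ceiling.
Output gain then adds 2 dB: -14 + 2 = -12 dBFS.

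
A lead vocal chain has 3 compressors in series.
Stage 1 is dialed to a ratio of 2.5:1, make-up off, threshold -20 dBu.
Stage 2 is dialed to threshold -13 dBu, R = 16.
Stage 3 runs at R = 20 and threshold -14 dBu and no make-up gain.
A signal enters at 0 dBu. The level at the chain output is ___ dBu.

Stage 1: 20 dB above -20 dBu, reduced 2.5:1 to 8 dB above → -12 dBu.
Stage 2: 1 dB above -13 dBu, reduced 16:1 to 0.0625 dB above → -12.9375 dBu.
Stage 3: overshoot 1.0625 dB → 1.0625/20 = 0.053125 dB → -13.946875 dBu.

-13.946875 dBu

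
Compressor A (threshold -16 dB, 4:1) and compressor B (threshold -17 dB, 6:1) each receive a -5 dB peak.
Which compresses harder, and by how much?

B, by 1.75 dB

A: GR = 11 − 11/4 = 8.25 dB.
B: GR = 12 − 12/6 = 10 dB.
Difference: 1.75 dB in favour of B.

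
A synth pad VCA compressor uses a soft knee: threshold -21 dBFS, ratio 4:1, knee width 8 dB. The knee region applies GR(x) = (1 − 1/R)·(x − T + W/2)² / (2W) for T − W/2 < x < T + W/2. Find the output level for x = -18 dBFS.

x − T + W/2 = -18 − (-21) + 4 = 7.
GR = (1 − 1/4) × 7² / 16 = 0.75 × 49 / 16 = 2.296875 dB.
Output = -18 − 2.296875 = -20.296875 dBFS.

-20.296875 dBFS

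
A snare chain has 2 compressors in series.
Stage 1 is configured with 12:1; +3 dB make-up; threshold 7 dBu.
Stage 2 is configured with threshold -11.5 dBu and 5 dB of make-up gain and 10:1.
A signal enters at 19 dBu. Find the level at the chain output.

-4.25 dBu

Stage 1: 12 dB above 7 dBu, reduced 12:1 to 1 dB above → 8 dBu; +3 dB make-up → 11 dBu.
Stage 2: overshoot 22.5 dB → 22.5/10 = 2.25 dB → -9.25 dBu; +5 dB make-up → -4.25 dBu.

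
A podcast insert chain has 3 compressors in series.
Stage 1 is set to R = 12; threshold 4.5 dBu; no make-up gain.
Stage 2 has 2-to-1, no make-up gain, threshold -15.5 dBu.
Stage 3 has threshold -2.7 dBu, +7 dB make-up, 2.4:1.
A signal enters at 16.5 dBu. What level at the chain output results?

2 dBu

Stage 1: overshoot 12 dB → 12/12 = 1 dB → 5.5 dBu.
Stage 2: overshoot 21 dB → 21/2 = 10.5 dB → -5 dBu.
Stage 3: -5 dBu ≤ -2.7 dBu, so stage 3 doesn't engage; make-up brings it to 2 dBu.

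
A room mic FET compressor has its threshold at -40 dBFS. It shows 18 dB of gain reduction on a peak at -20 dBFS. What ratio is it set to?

10:1

Input overshoot = -20 − (-40) = 20 dB.
Output overshoot = 20 − 18 = 2 dB.
Ratio = input overshoot / output overshoot = 20 / 2 = 10.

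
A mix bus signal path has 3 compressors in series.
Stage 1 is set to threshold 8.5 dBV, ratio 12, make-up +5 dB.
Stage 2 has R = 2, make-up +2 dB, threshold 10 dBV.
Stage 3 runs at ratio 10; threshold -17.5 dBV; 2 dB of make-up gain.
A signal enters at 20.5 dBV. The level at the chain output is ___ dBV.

Stage 1: 12 dB above 8.5 dBV, reduced 12:1 to 1 dB above → 9.5 dBV; +5 dB make-up → 14.5 dBV.
Stage 2: 4.5 dB above 10 dBV, reduced 2:1 to 2.25 dB above → 12.25 dBV; +2 dB make-up → 14.25 dBV.
Stage 3: 14.25 dBV is 31.75 dB over -17.5 dBV; at 10:1 that becomes 3.175 dB over, giving -14.325 dBV; +2 dB make-up → -12.325 dBV.

-12.325 dBV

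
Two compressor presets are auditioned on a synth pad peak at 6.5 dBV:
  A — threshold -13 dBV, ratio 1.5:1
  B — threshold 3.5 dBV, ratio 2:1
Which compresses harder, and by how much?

A, by 5 dB

A: GR = 19.5 − 19.5/1.5 = 6.5 dB.
B: GR = 3 − 3/2 = 1.5 dB.
A applies 5 dB more gain reduction.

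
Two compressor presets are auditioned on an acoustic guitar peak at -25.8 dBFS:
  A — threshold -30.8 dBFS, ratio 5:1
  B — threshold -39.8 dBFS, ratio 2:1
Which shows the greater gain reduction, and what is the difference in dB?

B, by 3 dB

A: overshoot 5 dB → output overshoot 1 dB → GR 4 dB.
B: overshoot 14 dB → output overshoot 7 dB → GR 7 dB.
B applies 3 dB more gain reduction.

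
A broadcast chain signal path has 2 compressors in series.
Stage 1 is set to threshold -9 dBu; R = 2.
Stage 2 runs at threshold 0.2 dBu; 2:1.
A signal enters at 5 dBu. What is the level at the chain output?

-2 dBu

Stage 1: 14 dB above -9 dBu, reduced 2:1 to 7 dB above → -2 dBu.
Stage 2: below threshold (-2 ≤ 0.2); passes unchanged; output -2 dBu.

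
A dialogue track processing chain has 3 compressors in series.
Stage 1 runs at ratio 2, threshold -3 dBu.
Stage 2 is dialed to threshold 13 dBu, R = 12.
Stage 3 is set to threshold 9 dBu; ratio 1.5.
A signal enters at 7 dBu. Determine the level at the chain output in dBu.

2 dBu

Stage 1: 10 dB above -3 dBu, reduced 2:1 to 5 dB above → 2 dBu.
Stage 2: 2 dBu ≤ 13 dBu, so stage 2 doesn't engage; output 2 dBu.
Stage 3: 2 dBu is at or below the 9 dBu threshold — no compression; output 2 dBu.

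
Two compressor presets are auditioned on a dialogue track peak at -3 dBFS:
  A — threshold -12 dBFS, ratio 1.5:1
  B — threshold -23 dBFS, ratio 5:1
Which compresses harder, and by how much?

A: GR = 9 − 9/1.5 = 3 dB.
B: GR = 20 − 20/5 = 16 dB.
B applies 13 dB more gain reduction.

B, by 13 dB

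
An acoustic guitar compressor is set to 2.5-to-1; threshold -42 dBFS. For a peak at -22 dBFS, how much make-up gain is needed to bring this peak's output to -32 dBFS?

2 dB

Without make-up, output = threshold + overshoot/2.5 = -42 + 8 = -34 dBFS.
Gap to target: 2 dB.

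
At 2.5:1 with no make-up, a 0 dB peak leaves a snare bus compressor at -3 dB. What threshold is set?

Input is 5 dB above T (since output overshoot × R = input overshoot: (-3 − T)·2.5 = 0 − T gives T = -5 dB).
Check: -5 + (0 − (-5))/2.5 = -5 + 2 = -3 dB. ✓

-5 dB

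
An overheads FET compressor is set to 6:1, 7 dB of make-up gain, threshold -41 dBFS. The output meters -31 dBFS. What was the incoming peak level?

Remove make-up: -31 − 7 = -38 dBFS.
The compressed level sits -38 − (-41) = 3 dB over threshold.
Input overshoot = R × output overshoot = 18 dB → input = -41 + 18 = -23 dBFS.

-23 dBFS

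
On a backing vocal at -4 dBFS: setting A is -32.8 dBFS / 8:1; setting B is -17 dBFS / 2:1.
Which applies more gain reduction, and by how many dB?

A, by 18.7 dB

A: GR = 28.8 − 28.8/8 = 25.2 dB.
B: GR = 13 − 13/2 = 6.5 dB.
A reduces 18.7 dB more.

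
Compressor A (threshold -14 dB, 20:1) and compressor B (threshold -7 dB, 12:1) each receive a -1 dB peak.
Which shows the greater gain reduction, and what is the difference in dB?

A, by 6.85 dB

A: overshoot 13 dB → output overshoot 0.65 dB → GR 12.35 dB.
B: overshoot 6 dB → output overshoot 0.5 dB → GR 5.5 dB.
A reduces 6.85 dB more.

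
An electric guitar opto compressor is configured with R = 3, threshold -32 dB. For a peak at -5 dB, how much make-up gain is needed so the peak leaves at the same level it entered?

18 dB

Overshoot 27 dB → 27/3 = 9 dB after compression, so the compressed level is -32 + 9 = -23 dB.
Make-up = target − compressed = -5 − (-23) = 18 dB.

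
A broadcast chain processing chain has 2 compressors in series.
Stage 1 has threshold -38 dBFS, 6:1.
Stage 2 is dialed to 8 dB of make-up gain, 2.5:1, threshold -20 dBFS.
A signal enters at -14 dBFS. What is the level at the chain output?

Stage 1: -14 dBFS is 24 dB over -38 dBFS; at 6:1 that becomes 4 dB over, giving -34 dBFS.
Stage 2: -34 dBFS ≤ -20 dBFS, so stage 2 doesn't engage; make-up brings it to -26 dBFS.

-26 dBFS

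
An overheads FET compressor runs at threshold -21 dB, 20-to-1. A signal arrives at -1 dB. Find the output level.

-20 dB

-1 dB sits 20 dB over threshold.
The 20 dB excess becomes 1 dB after 20:1 reduction.
So the level is -21 + 1 = -20 dB.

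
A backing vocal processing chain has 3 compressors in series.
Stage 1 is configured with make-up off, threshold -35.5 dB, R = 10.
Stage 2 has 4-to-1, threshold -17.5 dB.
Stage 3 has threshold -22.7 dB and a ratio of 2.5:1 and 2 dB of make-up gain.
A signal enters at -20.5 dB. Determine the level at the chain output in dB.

-32 dB

Stage 1: overshoot 15 dB → 15/10 = 1.5 dB → -34 dB.
Stage 2: below threshold (-34 ≤ -17.5); passes unchanged; output -34 dB.
Stage 3: below threshold (-34 ≤ -22.7); passes unchanged; make-up brings it to -32 dB.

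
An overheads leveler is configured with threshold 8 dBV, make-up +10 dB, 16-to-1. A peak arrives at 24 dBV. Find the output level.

19 dBV

The input is 16 dB above the 8 dBV threshold.
16:1 compression reduces that to 16/16 = 1 dB over.
That puts the output at 9 dBV; make-up adds 10 dB, giving 19 dBV.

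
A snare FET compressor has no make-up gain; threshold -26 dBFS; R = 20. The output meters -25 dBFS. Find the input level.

-6 dBFS

That's 1 dB above the -26 dBFS threshold.
Before 20:1 compression the overshoot was 1 × 20 = 20 dB, so input = -26 + 20 = -6 dBFS.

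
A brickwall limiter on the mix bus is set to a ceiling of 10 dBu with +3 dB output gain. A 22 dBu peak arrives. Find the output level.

13 dBu

At ∞:1, everything above 10 dBu is held at the ceiling.
Output gain then adds 3 dB: 10 + 3 = 13 dBu.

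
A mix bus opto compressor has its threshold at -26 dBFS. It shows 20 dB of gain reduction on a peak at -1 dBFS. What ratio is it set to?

5:1

Input overshoot = -1 − (-26) = 25 dB.
Output overshoot = 25 − 20 = 5 dB.
Ratio = input overshoot / output overshoot = 25 / 5 = 5.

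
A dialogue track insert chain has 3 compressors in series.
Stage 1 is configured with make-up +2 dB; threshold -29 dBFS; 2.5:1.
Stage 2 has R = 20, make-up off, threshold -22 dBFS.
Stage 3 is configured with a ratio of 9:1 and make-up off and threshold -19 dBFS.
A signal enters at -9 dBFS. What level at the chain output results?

-21.85 dBFS

Stage 1: 20 dB above -29 dBFS, reduced 2.5:1 to 8 dB above → -21 dBFS; +2 dB make-up → -19 dBFS.
Stage 2: 3 dB above -22 dBFS, reduced 20:1 to 0.15 dB above → -21.85 dBFS.
Stage 3: below threshold (-21.85 ≤ -19); passes unchanged; output -21.85 dBFS.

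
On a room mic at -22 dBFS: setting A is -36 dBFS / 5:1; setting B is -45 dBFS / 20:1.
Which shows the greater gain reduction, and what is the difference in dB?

B, by 10.65 dB

A: overshoot 14 dB → output overshoot 2.8 dB → GR 11.2 dB.
B: overshoot 23 dB → output overshoot 1.15 dB → GR 21.85 dB.
Difference: 10.65 dB in favour of B.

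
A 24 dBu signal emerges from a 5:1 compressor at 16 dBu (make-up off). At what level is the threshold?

14 dBu

Gain reduction = 24 − 16 = 8 dB; output overshoot = GR / (R − 1) = 8 / 4 = 2 dB.
Threshold = output − output overshoot = 16 − 2 = 14 dBu.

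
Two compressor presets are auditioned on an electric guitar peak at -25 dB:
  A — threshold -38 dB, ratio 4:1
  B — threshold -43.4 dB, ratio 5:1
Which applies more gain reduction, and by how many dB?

A: overshoot 13 dB → output overshoot 3.25 dB → GR 9.75 dB.
B: overshoot 18.4 dB → output overshoot 3.68 dB → GR 14.72 dB.
B reduces 4.97 dB more.

B, by 4.97 dB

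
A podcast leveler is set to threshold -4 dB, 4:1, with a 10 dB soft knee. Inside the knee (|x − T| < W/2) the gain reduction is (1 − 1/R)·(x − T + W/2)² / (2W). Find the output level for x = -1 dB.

x − T + W/2 = -1 − (-4) + 5 = 8.
GR = (1 − 1/4) × 8² / 20 = 0.75 × 64 / 20 = 2.4 dB.
Output = -1 − 2.4 = -3.4 dB.

-3.4 dB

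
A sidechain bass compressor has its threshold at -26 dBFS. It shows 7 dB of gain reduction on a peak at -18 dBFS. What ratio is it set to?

8:1

Input overshoot = -18 − (-26) = 8 dB.
Output overshoot = 8 − 7 = 1 dB.
Ratio = input overshoot / output overshoot = 8 / 1 = 8.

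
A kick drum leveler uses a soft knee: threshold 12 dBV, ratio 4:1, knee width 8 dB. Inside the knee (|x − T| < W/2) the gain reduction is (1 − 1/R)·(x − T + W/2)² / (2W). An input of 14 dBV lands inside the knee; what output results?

12.3125 dBV

x − T + W/2 = 14 − 12 + 4 = 6.
GR = (1 − 1/4) × 6² / 16 = 0.75 × 36 / 16 = 1.6875 dB.
Output = 14 − 1.6875 = 12.3125 dBV.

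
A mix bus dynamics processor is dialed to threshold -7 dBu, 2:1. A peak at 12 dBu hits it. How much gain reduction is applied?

Overshoot = 12 − (-7) = 19 dB.
At 2:1, output sits 19/2 = 9.5 dB above threshold.
So the signal is attenuated by 19 − 9.5 = 9.5 dB.

9.5 dB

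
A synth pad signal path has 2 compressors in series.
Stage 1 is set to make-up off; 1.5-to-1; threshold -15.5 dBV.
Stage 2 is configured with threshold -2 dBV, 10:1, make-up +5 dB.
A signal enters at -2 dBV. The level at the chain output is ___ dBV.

Stage 1: -2 dBV is 13.5 dB over -15.5 dBV; at 1.5:1 that becomes 9 dB over, giving -6.5 dBV.
Stage 2: -6.5 dBV ≤ -2 dBV, so stage 2 doesn't engage; make-up brings it to -1.5 dBV.

-1.5 dBV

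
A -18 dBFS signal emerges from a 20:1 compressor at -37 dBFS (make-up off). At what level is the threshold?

-38 dBFS

Gain reduction = -18 − (-37) = 19 dB; output overshoot = GR / (R − 1) = 19 / 19 = 1 dB.
Threshold = output − output overshoot = -37 − 1 = -38 dBFS.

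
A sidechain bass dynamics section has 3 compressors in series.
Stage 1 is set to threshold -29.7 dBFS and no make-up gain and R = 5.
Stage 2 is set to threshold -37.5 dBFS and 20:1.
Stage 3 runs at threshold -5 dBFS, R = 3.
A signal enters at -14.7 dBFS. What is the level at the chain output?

-36.96 dBFS

Stage 1: overshoot 15 dB → 15/5 = 3 dB → -26.7 dBFS.
Stage 2: overshoot 10.8 dB → 10.8/20 = 0.54 dB → -36.96 dBFS.
Stage 3: below threshold (-36.96 ≤ -5); passes unchanged; output -36.96 dBFS.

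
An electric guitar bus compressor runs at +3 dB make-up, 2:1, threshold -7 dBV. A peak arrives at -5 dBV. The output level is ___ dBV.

-3 dBV

-5 dBV sits 2 dB over threshold.
The 2 dB excess becomes 1 dB after 2:1 reduction.
Output = -7 + 1 = -6 dBV; make-up adds 3 dB, giving -3 dBV.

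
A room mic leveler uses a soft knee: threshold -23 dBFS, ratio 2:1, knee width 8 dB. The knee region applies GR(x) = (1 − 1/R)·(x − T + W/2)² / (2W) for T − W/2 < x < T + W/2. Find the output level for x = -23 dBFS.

-23.5 dBFS

x − T + W/2 = -23 − (-23) + 4 = 4.
GR = (1 − 1/2) × 4² / 16 = 0.5 × 16 / 16 = 0.5 dB.
Output = -23 − 0.5 = -23.5 dBFS.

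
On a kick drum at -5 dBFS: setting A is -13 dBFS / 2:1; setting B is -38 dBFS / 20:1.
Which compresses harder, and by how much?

B, by 27.35 dB

A: GR = 8 − 8/2 = 4 dB.
B: GR = 33 − 33/20 = 31.35 dB.
Difference: 27.35 dB in favour of B.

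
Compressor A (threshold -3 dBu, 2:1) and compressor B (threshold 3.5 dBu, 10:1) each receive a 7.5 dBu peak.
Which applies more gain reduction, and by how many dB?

A, by 1.65 dB

A: 10.5 dB over, compressed to 5.25 dB over, so 5.25 dB of GR.
B: 4 dB over, compressed to 0.4 dB over, so 3.6 dB of GR.
A reduces 1.65 dB more.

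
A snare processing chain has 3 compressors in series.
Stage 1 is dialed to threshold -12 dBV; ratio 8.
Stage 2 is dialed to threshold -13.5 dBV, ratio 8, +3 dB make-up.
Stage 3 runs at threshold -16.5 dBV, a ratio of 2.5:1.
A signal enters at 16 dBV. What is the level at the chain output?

-13.85 dBV

Stage 1: 28 dB above -12 dBV, reduced 8:1 to 3.5 dB above → -8.5 dBV.
Stage 2: -8.5 dBV is 5 dB over -13.5 dBV; at 8:1 that becomes 0.625 dB over, giving -12.875 dBV; +3 dB make-up → -9.875 dBV.
Stage 3: -9.875 dBV is 6.625 dB over -16.5 dBV; at 2.5:1 that becomes 2.65 dB over, giving -13.85 dBV.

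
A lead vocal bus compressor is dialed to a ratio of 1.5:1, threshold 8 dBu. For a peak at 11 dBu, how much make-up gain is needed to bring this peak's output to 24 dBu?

Overshoot 3 dB → 3/1.5 = 2 dB after compression, so the compressed level is 8 + 2 = 10 dBu.
Make-up = target − compressed = 24 − 10 = 14 dB.

14 dB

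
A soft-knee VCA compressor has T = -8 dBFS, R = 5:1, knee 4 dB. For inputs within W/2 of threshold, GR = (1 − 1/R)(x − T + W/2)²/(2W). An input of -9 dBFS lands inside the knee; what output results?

-9.1 dBFS

x − T + W/2 = -9 − (-8) + 2 = 1.
GR = (1 − 1/5) × 1² / 8 = 0.8 × 1 / 8 = 0.1 dB.
Output = -9 − 0.1 = -9.1 dBFS.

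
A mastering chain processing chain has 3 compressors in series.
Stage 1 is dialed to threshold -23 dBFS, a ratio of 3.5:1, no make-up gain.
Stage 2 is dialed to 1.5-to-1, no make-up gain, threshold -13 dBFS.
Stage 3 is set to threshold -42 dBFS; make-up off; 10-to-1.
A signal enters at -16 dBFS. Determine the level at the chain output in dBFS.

-39.9 dBFS

Stage 1: -16 dBFS is 7 dB over -23 dBFS; at 3.5:1 that becomes 2 dB over, giving -21 dBFS.
Stage 2: below threshold (-21 ≤ -13); passes unchanged; output -21 dBFS.
Stage 3: overshoot 21 dB → 21/10 = 2.1 dB → -39.9 dBFS.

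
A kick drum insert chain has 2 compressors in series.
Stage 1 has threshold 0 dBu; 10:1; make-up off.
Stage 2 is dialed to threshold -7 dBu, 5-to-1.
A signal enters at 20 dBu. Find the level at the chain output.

Stage 1: 20 dB above 0 dBu, reduced 10:1 to 2 dB above → 2 dBu.
Stage 2: 2 dBu is 9 dB over -7 dBu; at 5:1 that becomes 1.8 dB over, giving -5.2 dBu.

-5.2 dBu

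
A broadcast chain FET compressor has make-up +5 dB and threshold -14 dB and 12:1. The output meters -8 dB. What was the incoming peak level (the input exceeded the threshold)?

-2 dB

Stripping the +5 dB make-up gives -13 dB at the gain stage.
The compressed level sits -13 − (-14) = 1 dB over threshold.
Undo the ratio: input overshoot = 1 × 12 = 12 dB, giving input = -2 dB.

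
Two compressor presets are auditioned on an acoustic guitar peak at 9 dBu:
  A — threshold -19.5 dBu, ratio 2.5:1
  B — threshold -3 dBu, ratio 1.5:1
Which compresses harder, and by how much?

A: overshoot 28.5 dB → output overshoot 11.4 dB → GR 17.1 dB.
B: overshoot 12 dB → output overshoot 8 dB → GR 4 dB.
A applies 13.1 dB more gain reduction.

A, by 13.1 dB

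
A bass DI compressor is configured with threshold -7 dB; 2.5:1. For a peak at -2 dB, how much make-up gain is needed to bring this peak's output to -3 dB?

The peak compresses to -7 + 5/2.5 = -5 dB.
To reach -3 dB requires -3 − (-5) = 2 dB of make-up.

2 dB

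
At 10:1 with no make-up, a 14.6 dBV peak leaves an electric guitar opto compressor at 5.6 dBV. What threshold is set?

Gain reduction = 14.6 − 5.6 = 9 dB; output overshoot = GR / (R − 1) = 9 / 9 = 1 dB.
Threshold = output − output overshoot = 5.6 − 1 = 4.6 dBV.

4.6 dBV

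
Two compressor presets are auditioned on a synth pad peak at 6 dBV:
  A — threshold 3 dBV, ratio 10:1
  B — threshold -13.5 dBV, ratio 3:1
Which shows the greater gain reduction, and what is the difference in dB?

B, by 10.3 dB

A: GR = 3 − 3/10 = 2.7 dB.
B: GR = 19.5 − 19.5/3 = 13 dB.
B applies 10.3 dB more gain reduction.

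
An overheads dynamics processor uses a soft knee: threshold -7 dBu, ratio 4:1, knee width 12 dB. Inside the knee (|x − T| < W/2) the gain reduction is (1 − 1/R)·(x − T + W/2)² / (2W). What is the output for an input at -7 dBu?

-8.125 dBu

x − T + W/2 = -7 − (-7) + 6 = 6.
GR = (1 − 1/4) × 6² / 24 = 0.75 × 36 / 24 = 1.125 dB.
Output = -7 − 1.125 = -8.125 dBu.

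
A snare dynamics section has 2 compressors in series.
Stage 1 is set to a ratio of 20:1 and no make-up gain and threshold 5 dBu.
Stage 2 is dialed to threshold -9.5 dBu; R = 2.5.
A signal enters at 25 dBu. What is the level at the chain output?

Stage 1: 20 dB above 5 dBu, reduced 20:1 to 1 dB above → 6 dBu.
Stage 2: 15.5 dB above -9.5 dBu, reduced 2.5:1 to 6.2 dB above → -3.3 dBu.

-3.3 dBu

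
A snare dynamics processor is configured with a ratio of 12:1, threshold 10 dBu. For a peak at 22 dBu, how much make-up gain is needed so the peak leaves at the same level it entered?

The peak compresses to 10 + 12/12 = 11 dBu.
To reach 22 dBu requires 22 − 11 = 11 dB of make-up.

11 dB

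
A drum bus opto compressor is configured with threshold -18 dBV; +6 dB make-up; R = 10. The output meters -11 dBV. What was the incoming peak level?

Before make-up, the level was -11 − 6 = -17 dBV.
Post-compression overshoot = -17 − (-18) = 1 dB.
Before 10:1 compression the overshoot was 1 × 10 = 10 dB, so input = -18 + 10 = -8 dBV.

-8 dBV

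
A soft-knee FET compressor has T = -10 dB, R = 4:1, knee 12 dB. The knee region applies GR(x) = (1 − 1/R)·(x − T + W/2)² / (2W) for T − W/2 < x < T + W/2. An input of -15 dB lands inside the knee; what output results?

x − T + W/2 = -15 − (-10) + 6 = 1.
GR = (1 − 1/4) × 1² / 24 = 0.75 × 1 / 24 = 0.03125 dB.
Output = -15 − 0.03125 = -15.03125 dB.

-15.03125 dB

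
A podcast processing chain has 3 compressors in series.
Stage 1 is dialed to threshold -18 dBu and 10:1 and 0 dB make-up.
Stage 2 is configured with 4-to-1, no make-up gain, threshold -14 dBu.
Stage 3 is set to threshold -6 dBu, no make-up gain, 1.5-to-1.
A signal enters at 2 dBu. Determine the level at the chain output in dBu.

Stage 1: 20 dB above -18 dBu, reduced 10:1 to 2 dB above → -16 dBu.
Stage 2: below threshold (-16 ≤ -14); passes unchanged; output -16 dBu.
Stage 3: -16 dBu ≤ -6 dBu, so stage 3 doesn't engage; output -16 dBu.

-16 dBu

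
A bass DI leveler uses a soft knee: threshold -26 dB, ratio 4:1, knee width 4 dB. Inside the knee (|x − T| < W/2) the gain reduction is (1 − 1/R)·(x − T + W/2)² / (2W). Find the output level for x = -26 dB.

x − T + W/2 = -26 − (-26) + 2 = 2.
GR = (1 − 1/4) × 2² / 8 = 0.75 × 4 / 8 = 0.375 dB.
Output = -26 − 0.375 = -26.375 dB.

-26.375 dB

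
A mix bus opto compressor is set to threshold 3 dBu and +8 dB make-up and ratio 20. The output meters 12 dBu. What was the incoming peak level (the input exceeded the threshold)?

23 dBu

Remove make-up: 12 − 8 = 4 dBu.
That's 1 dB above the 3 dBu threshold.
Undo the ratio: input overshoot = 1 × 20 = 20 dB, giving input = 23 dBu.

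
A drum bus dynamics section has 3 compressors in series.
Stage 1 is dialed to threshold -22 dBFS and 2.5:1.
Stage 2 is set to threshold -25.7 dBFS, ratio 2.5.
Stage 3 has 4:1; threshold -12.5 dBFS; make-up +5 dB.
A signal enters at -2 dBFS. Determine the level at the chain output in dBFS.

-16.02 dBFS

Stage 1: -2 dBFS is 20 dB over -22 dBFS; at 2.5:1 that becomes 8 dB over, giving -14 dBFS.
Stage 2: -14 dBFS is 11.7 dB over -25.7 dBFS; at 2.5:1 that becomes 4.68 dB over, giving -21.02 dBFS.
Stage 3: -21.02 dBFS ≤ -12.5 dBFS, so stage 3 doesn't engage; make-up brings it to -16.02 dBFS.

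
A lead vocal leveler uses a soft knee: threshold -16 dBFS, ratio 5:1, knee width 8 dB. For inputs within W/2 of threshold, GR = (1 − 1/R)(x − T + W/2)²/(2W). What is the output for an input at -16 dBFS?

x − T + W/2 = -16 − (-16) + 4 = 4.
GR = (1 − 1/5) × 4² / 16 = 0.8 × 16 / 16 = 0.8 dB.
Output = -16 − 0.8 = -16.8 dBFS.

-16.8 dBFS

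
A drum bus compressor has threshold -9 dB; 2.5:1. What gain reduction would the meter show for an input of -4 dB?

3 dB

-4 dB exceeds the threshold by 5 dB.
A 2.5:1 ratio leaves 2 dB of that excess.
Gain reduction = 5 − 2 = 3 dB.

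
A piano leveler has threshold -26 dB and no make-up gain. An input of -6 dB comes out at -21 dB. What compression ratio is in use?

4:1

Input overshoot = -6 − (-26) = 20 dB; output overshoot = -21 − (-26) = 5 dB.
Ratio = 20 / 5 = 4.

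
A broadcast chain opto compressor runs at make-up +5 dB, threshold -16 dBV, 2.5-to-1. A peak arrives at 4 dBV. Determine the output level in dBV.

4 dBV sits 20 dB over threshold.
At 2.5:1 the overshoot is divided by 2.5, leaving 8 dB above threshold.
Output = -16 + 8 = -8 dBV; make-up adds 5 dB, giving -3 dBV.

-3 dBV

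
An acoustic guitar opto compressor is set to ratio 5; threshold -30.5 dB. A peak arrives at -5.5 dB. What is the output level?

-25.5 dB

Overshoot: -5.5 − (-30.5) = 25 dB.
5:1 compression reduces that to 25/5 = 5 dB over.
That puts the output at -25.5 dB.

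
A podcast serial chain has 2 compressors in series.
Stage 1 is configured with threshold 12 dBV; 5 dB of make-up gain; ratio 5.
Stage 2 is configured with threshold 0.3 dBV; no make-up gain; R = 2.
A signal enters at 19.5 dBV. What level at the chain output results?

9.4 dBV

Stage 1: 7.5 dB above 12 dBV, reduced 5:1 to 1.5 dB above → 13.5 dBV; +5 dB make-up → 18.5 dBV.
Stage 2: 18.5 dBV is 18.2 dB over 0.3 dBV; at 2:1 that becomes 9.1 dB over, giving 9.4 dBV.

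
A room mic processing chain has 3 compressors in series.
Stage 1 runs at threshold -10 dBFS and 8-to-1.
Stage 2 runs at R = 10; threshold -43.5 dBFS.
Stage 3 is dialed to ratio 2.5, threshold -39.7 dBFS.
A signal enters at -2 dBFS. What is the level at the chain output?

Stage 1: overshoot 8 dB → 8/8 = 1 dB → -9 dBFS.
Stage 2: 34.5 dB above -43.5 dBFS, reduced 10:1 to 3.45 dB above → -40.05 dBFS.
Stage 3: -40.05 dBFS ≤ -39.7 dBFS, so stage 3 doesn't engage; output -40.05 dBFS.

-40.05 dBFS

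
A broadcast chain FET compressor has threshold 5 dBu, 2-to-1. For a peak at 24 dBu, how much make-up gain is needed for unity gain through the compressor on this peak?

9.5 dB

Overshoot 19 dB → 19/2 = 9.5 dB after compression, so the compressed level is 5 + 9.5 = 14.5 dBu.
Make-up = target − compressed = 24 − 14.5 = 9.5 dB.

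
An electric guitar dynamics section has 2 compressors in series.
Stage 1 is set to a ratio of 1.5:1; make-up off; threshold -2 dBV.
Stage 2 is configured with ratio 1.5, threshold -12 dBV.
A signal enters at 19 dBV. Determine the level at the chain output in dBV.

Stage 1: 21 dB above -2 dBV, reduced 1.5:1 to 14 dB above → 12 dBV.
Stage 2: 24 dB above -12 dBV, reduced 1.5:1 to 16 dB above → 4 dBV.

4 dBV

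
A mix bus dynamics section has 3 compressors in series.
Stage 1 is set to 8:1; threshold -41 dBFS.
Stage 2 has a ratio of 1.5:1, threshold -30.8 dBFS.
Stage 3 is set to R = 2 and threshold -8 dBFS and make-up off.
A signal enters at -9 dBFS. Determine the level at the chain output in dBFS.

-37 dBFS

Stage 1: -9 dBFS is 32 dB over -41 dBFS; at 8:1 that becomes 4 dB over, giving -37 dBFS.
Stage 2: -37 dBFS ≤ -30.8 dBFS, so stage 2 doesn't engage; output -37 dBFS.
Stage 3: below threshold (-37 ≤ -8); passes unchanged; output -37 dBFS.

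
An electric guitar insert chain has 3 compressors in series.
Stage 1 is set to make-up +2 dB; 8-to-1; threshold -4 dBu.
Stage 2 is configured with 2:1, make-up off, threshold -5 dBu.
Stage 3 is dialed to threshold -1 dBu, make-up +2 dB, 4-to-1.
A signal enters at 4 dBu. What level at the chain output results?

Stage 1: 4 dBu is 8 dB over -4 dBu; at 8:1 that becomes 1 dB over, giving -3 dBu; +2 dB make-up → -1 dBu.
Stage 2: -1 dBu is 4 dB over -5 dBu; at 2:1 that becomes 2 dB over, giving -3 dBu.
Stage 3: -3 dBu is at or below the -1 dBu threshold — no compression; make-up brings it to -1 dBu.

-1 dBu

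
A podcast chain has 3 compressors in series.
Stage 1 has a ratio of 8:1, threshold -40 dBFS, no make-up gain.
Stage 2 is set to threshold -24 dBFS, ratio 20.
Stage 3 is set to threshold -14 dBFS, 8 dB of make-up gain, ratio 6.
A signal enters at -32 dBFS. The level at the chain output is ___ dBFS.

-31 dBFS

Stage 1: 8 dB above -40 dBFS, reduced 8:1 to 1 dB above → -39 dBFS.
Stage 2: -39 dBFS ≤ -24 dBFS, so stage 2 doesn't engage; output -39 dBFS.
Stage 3: -39 dBFS is at or below the -14 dBFS threshold — no compression; make-up brings it to -31 dBFS.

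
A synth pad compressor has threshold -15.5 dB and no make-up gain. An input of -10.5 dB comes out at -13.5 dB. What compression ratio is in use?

Input overshoot = -10.5 − (-15.5) = 5 dB; output overshoot = -13.5 − (-15.5) = 2 dB.
Ratio = 5 / 2 = 2.5.

2.5:1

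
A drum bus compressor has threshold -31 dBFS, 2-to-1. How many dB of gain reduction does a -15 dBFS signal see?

8 dB

Overshoot = -15 − (-31) = 16 dB.
After 2:1 compression the overshoot becomes 16/2 = 8 dB.
So the signal is attenuated by 16 − 8 = 8 dB.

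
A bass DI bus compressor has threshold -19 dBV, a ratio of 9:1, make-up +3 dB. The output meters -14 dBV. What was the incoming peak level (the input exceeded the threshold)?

-1 dBV

Stripping the +3 dB make-up gives -17 dBV at the gain stage.
The compressed level sits -17 − (-19) = 2 dB over threshold.
Undo the ratio: input overshoot = 2 × 9 = 18 dB, giving input = -1 dBV.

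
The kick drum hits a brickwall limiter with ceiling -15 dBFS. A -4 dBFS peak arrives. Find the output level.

-15 dBFS

A brickwall limiter is an ∞:1 compressor: any input above the ceiling is clamped to -15 dBFS.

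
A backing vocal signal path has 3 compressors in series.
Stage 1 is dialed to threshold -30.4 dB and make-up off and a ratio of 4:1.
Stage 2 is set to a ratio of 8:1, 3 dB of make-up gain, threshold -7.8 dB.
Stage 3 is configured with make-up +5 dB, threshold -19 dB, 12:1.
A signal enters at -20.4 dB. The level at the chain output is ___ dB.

Stage 1: 10 dB above -30.4 dB, reduced 4:1 to 2.5 dB above → -27.9 dB.
Stage 2: -27.9 dB ≤ -7.8 dB, so stage 2 doesn't engage; make-up brings it to -24.9 dB.
Stage 3: -24.9 dB is at or below the -19 dB threshold — no compression; make-up brings it to -19.9 dB.

-19.9 dB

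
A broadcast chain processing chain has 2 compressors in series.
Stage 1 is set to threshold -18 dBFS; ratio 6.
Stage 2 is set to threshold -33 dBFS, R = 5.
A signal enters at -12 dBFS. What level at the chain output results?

-29.8 dBFS

Stage 1: -12 dBFS is 6 dB over -18 dBFS; at 6:1 that becomes 1 dB over, giving -17 dBFS.
Stage 2: overshoot 16 dB → 16/5 = 3.2 dB → -29.8 dBFS.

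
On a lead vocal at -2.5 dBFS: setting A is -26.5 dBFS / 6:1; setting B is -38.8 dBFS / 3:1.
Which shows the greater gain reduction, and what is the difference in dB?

A: GR = 24 − 24/6 = 20 dB.
B: GR = 36.3 − 36.3/3 = 24.2 dB.
Difference: 4.2 dB in favour of B.

B, by 4.2 dB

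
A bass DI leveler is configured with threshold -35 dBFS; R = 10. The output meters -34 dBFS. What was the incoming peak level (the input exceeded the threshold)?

Post-compression overshoot = -34 − (-35) = 1 dB.
Before 10:1 compression the overshoot was 1 × 10 = 10 dB, so input = -35 + 10 = -25 dBFS.

-25 dBFS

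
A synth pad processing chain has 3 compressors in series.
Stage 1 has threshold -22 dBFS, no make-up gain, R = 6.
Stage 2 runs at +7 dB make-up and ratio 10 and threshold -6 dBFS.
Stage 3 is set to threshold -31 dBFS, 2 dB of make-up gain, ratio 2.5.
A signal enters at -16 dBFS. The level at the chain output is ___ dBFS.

-22.2 dBFS

Stage 1: 6 dB above -22 dBFS, reduced 6:1 to 1 dB above → -21 dBFS.
Stage 2: -21 dBFS ≤ -6 dBFS, so stage 2 doesn't engage; make-up brings it to -14 dBFS.
Stage 3: 17 dB above -31 dBFS, reduced 2.5:1 to 6.8 dB above → -24.2 dBFS; +2 dB make-up → -22.2 dBFS.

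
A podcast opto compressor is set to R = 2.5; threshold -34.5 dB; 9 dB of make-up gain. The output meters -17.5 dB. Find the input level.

Remove make-up: -17.5 − 9 = -26.5 dB.
Post-compression overshoot = -26.5 − (-34.5) = 8 dB.
Undo the ratio: input overshoot = 8 × 2.5 = 20 dB, giving input = -14.5 dB.

-14.5 dB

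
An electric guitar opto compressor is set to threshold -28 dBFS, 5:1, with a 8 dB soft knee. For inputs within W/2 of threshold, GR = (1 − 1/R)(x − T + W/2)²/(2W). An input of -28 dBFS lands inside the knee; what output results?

x − T + W/2 = -28 − (-28) + 4 = 4.
GR = (1 − 1/5) × 4² / 16 = 0.8 × 16 / 16 = 0.8 dB.
Output = -28 − 0.8 = -28.8 dBFS.

-28.8 dBFS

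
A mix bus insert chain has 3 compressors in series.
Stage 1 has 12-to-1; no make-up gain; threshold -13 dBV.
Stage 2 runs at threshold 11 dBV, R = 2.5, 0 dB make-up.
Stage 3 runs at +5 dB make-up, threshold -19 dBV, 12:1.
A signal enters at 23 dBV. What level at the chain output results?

Stage 1: overshoot 36 dB → 36/12 = 3 dB → -10 dBV.
Stage 2: below threshold (-10 ≤ 11); passes unchanged; output -10 dBV.
Stage 3: 9 dB above -19 dBV, reduced 12:1 to 0.75 dB above → -18.25 dBV; +5 dB make-up → -13.25 dBV.

-13.25 dBV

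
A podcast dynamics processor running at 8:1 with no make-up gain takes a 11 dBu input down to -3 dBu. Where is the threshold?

Input is 16 dB above T (since output overshoot × R = input overshoot: (-3 − T)·8 = 11 − T gives T = -5 dBu).
Check: -5 + (11 − (-5))/8 = -5 + 2 = -3 dBu. ✓

-5 dBu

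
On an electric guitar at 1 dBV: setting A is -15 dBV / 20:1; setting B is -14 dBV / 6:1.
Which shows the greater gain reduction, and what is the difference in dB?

A, by 2.7 dB

A: 16 dB over, compressed to 0.8 dB over, so 15.2 dB of GR.
B: 15 dB over, compressed to 2.5 dB over, so 12.5 dB of GR.
A reduces 2.7 dB more.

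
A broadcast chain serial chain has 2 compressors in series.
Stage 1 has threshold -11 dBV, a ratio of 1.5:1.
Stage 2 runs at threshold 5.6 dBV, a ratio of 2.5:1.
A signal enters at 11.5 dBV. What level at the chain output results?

Stage 1: overshoot 22.5 dB → 22.5/1.5 = 15 dB → 4 dBV.
Stage 2: 4 dBV is at or below the 5.6 dBV threshold — no compression; output 4 dBV.

4 dBV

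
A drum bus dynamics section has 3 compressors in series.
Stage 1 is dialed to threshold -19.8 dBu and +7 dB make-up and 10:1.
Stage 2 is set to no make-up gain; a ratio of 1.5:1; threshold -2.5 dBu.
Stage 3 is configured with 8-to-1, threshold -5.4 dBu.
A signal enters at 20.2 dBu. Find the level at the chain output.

-8.8 dBu

Stage 1: 20.2 dBu is 40 dB over -19.8 dBu; at 10:1 that becomes 4 dB over, giving -15.8 dBu; +7 dB make-up → -8.8 dBu.
Stage 2: below threshold (-8.8 ≤ -2.5); passes unchanged; output -8.8 dBu.
Stage 3: below threshold (-8.8 ≤ -5.4); passes unchanged; output -8.8 dBu.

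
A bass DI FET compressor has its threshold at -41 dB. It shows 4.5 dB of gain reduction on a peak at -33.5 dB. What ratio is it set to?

2.5:1

Input overshoot = -33.5 − (-41) = 7.5 dB.
Output overshoot = 7.5 − 4.5 = 3 dB.
Ratio = input overshoot / output overshoot = 7.5 / 3 = 2.5.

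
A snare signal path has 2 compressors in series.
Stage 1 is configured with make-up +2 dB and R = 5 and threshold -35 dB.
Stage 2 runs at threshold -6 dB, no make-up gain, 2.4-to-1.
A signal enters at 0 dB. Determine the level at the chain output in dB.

-26 dB

Stage 1: 35 dB above -35 dB, reduced 5:1 to 7 dB above → -28 dB; +2 dB make-up → -26 dB.
Stage 2: -26 dB is at or below the -6 dB threshold — no compression; output -26 dB.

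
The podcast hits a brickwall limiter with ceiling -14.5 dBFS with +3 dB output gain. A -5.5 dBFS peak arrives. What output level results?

-11.5 dBFS

A brickwall limiter is an ∞:1 compressor: any input above the ceiling is clamped to -14.5 dBFS.
Output gain then adds 3 dB: -14.5 + 3 = -11.5 dBFS.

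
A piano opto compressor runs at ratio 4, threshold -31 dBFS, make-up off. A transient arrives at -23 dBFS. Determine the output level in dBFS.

-29 dBFS

Overshoot: -23 − (-31) = 8 dB.
4:1 compression reduces that to 8/4 = 2 dB over.
That puts the output at -29 dBFS.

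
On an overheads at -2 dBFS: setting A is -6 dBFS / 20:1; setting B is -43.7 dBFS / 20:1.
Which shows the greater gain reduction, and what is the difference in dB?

A: overshoot 4 dB → output overshoot 0.2 dB → GR 3.8 dB.
B: overshoot 41.7 dB → output overshoot 2.085 dB → GR 39.615 dB.
B reduces 35.815 dB more.

B, by 35.815 dB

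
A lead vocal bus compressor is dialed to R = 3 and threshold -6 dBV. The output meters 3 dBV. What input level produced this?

21 dBV

That's 9 dB above the -6 dBV threshold.
Input overshoot = R × output overshoot = 27 dB → input = -6 + 27 = 21 dBV.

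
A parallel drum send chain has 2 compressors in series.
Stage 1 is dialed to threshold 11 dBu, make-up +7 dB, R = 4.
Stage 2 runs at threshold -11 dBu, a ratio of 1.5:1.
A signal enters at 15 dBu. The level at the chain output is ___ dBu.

Stage 1: overshoot 4 dB → 4/4 = 1 dB → 12 dBu; +7 dB make-up → 19 dBu.
Stage 2: overshoot 30 dB → 30/1.5 = 20 dB → 9 dBu.

9 dBu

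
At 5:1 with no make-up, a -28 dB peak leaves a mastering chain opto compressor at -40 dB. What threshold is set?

-43 dB

Let T be the threshold. Output overshoot = (input overshoot)/R, so -40 − T = (-28 − T)/5.
5·(-40 − T) = -28 − T → 4·T = -200 − (-28) = -172.
T = -172/4 = -43 dB.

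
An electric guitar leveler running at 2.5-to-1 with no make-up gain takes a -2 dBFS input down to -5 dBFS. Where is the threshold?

Let T be the threshold. Output overshoot = (input overshoot)/R, so -5 − T = (-2 − T)/2.5.
2.5·(-5 − T) = -2 − T → 1.5·T = -12.5 − (-2) = -10.5.
T = -10.5/1.5 = -7 dBFS.

-7 dBFS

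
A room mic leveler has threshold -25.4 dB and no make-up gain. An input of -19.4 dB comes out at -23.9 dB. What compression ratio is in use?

Input overshoot = -19.4 − (-25.4) = 6 dB; output overshoot = -23.9 − (-25.4) = 1.5 dB.
Ratio = 6 / 1.5 = 4.

4:1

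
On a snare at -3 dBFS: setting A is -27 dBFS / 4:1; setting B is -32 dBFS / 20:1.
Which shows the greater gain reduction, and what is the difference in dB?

A: overshoot 24 dB → output overshoot 6 dB → GR 18 dB.
B: overshoot 29 dB → output overshoot 1.45 dB → GR 27.55 dB.
Difference: 9.55 dB in favour of B.

B, by 9.55 dB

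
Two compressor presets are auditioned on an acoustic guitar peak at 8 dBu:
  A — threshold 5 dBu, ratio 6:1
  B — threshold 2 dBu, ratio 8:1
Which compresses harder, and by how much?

B, by 2.75 dB

A: overshoot 3 dB → output overshoot 0.5 dB → GR 2.5 dB.
B: overshoot 6 dB → output overshoot 0.75 dB → GR 5.25 dB.
Difference: 2.75 dB in favour of B.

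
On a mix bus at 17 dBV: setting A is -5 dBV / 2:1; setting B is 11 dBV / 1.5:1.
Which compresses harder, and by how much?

A: 22 dB over, compressed to 11 dB over, so 11 dB of GR.
B: 6 dB over, compressed to 4 dB over, so 2 dB of GR.
A applies 9 dB more gain reduction.

A, by 9 dB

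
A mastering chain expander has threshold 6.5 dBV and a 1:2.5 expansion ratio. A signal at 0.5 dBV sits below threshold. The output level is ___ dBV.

Undershoot = 6.5 − 0.5 = 6 dB.
At 1:2.5, that expands to 15 dB under threshold.
Output = 6.5 − 15 = -8.5 dBV.

-8.5 dBV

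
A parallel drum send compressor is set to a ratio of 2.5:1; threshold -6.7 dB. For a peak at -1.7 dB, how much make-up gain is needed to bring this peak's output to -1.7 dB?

3 dB

Without make-up, output = threshold + overshoot/2.5 = -6.7 + 2 = -4.7 dB.
Gap to target: 3 dB.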